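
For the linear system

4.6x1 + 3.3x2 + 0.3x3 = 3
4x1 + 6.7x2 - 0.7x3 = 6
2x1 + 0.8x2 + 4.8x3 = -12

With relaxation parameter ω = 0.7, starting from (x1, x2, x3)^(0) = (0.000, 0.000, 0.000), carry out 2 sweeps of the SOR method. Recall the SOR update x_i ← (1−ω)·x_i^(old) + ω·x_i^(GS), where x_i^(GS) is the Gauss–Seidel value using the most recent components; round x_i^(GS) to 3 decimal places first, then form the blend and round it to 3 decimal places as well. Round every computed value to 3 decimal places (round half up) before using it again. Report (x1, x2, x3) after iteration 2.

Iteration 1:
  x1: GS value = (3 - (3.3)·0.000 - (0.3)·0.000) / (4.6) = 0.652;  x1 ← (1−ω)·0.000 + ω·0.652 = 0.456
  x2: GS value = (6 - (4)·0.456 - (-0.7)·0.000) / (6.7) = 0.623;  x2 ← (1−ω)·0.000 + ω·0.623 = 0.436
  x3: GS value = (-12 - (2)·0.456 - (0.8)·0.436) / (4.8) = -2.763;  x3 ← (1−ω)·0.000 + ω·-2.763 = -1.934
Iteration 2:
  x1: GS value = (3 - (3.3)·0.436 - (0.3)·-1.934) / (4.6) = 0.466;  x1 ← (1−ω)·0.456 + ω·0.466 = 0.463
  x2: GS value = (6 - (4)·0.463 - (-0.7)·-1.934) / (6.7) = 0.417;  x2 ← (1−ω)·0.436 + ω·0.417 = 0.423
  x3: GS value = (-12 - (2)·0.463 - (0.8)·0.423) / (4.8) = -2.763;  x3 ← (1−ω)·-1.934 + ω·-2.763 = -2.514

(0.463, 0.423, -2.514)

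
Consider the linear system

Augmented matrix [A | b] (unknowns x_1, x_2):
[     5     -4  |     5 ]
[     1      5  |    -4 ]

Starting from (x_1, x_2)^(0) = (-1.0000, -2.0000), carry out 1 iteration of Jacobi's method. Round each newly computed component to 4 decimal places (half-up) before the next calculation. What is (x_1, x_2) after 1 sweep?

(-0.6000, -0.6000)

Iteration 1:
  x_1 = (5 - (-4)·-2.0000) / (5) = -0.6000
  x_2 = (-4 - (1)·-1.0000) / (5) = -0.6000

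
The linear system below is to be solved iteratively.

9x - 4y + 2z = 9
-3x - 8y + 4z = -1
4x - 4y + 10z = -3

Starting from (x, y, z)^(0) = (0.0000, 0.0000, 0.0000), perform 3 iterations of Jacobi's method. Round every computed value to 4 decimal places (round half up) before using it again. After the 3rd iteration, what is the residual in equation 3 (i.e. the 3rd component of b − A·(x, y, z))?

-0.2610

Iteration 1:
  x = (9 - (-4)·0.0000 - (2)·0.0000) / (9) = 1.0000
  y = (-1 - (-3)·0.0000 - (4)·0.0000) / (-8) = 0.1250
  z = (-3 - (4)·0.0000 - (-4)·0.0000) / (10) = -0.3000
Iteration 2:
  x = (9 - (-4)·0.1250 - (2)·-0.3000) / (9) = 1.1222
  y = (-1 - (-3)·1.0000 - (4)·-0.3000) / (-8) = -0.4000
  z = (-3 - (4)·1.0000 - (-4)·0.1250) / (10) = -0.6500
Iteration 3:
  x = (9 - (-4)·-0.4000 - (2)·-0.6500) / (9) = 0.9667
  y = (-1 - (-3)·1.1222 - (4)·-0.6500) / (-8) = -0.6208
  z = (-3 - (4)·1.1222 - (-4)·-0.4000) / (10) = -0.9089
Residual b − A·x = (-0.3657, 0.5693, -0.2610)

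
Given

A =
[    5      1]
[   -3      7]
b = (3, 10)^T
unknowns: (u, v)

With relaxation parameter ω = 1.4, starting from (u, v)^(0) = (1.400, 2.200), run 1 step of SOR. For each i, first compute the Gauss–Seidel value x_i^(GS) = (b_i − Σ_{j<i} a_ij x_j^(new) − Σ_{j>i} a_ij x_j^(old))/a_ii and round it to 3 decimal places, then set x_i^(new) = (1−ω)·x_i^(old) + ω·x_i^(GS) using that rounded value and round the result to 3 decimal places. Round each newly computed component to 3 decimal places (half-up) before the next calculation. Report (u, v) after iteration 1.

Iteration 1:
  u: GS value = (3 - (1)·2.200) / (5) = 0.160;  u ← (1−ω)·1.400 + ω·0.160 = -0.336
  v: GS value = (10 - (-3)·-0.336) / (7) = 1.285;  v ← (1−ω)·2.200 + ω·1.285 = 0.919

(-0.336, 0.919)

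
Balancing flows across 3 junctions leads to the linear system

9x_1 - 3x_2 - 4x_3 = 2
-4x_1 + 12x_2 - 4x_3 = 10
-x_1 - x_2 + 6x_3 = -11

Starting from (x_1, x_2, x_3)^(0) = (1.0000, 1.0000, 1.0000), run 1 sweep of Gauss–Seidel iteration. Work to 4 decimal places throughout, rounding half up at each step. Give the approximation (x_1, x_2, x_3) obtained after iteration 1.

Iteration 1:
  x_1 = (2 - (-3)·1.0000 - (-4)·1.0000) / (9) = 1.0000
  x_2 = (10 - (-4)·1.0000 - (-4)·1.0000) / (12) = 1.5000
  x_3 = (-11 - (-1)·1.0000 - (-1)·1.5000) / (6) = -1.4167

(1.0000, 1.5000, -1.4167)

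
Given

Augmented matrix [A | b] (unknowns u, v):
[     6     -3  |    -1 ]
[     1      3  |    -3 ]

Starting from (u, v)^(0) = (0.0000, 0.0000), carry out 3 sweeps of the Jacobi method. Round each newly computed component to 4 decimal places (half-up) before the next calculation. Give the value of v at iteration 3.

Iteration 1:
  u = (-1 - (-3)·0.0000) / (6) = -0.1667
  v = (-3 - (1)·0.0000) / (3) = -1.0000
Iteration 2:
  u = (-1 - (-3)·-1.0000) / (6) = -0.6667
  v = (-3 - (1)·-0.1667) / (3) = -0.9444
Iteration 3:
  u = (-1 - (-3)·-0.9444) / (6) = -0.6389
  v = (-3 - (1)·-0.6667) / (3) = -0.7778

-0.7778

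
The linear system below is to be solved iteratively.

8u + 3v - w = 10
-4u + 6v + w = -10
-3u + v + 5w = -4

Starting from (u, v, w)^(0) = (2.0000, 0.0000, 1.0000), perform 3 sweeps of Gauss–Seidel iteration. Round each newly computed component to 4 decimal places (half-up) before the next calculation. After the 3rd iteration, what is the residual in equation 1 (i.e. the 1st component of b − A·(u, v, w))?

0.1996

Iteration 1:
  u = (10 - (3)·0.0000 - (-1)·1.0000) / (8) = 1.3750
  v = (-10 - (-4)·1.3750 - (1)·1.0000) / (6) = -0.9167
  w = (-4 - (-3)·1.3750 - (1)·-0.9167) / (5) = 0.2083
Iteration 2:
  u = (10 - (3)·-0.9167 - (-1)·0.2083) / (8) = 1.6198
  v = (-10 - (-4)·1.6198 - (1)·0.2083) / (6) = -0.6215
  w = (-4 - (-3)·1.6198 - (1)·-0.6215) / (5) = 0.2962
Iteration 3:
  u = (10 - (3)·-0.6215 - (-1)·0.2962) / (8) = 1.5201
  v = (-10 - (-4)·1.5201 - (1)·0.2962) / (6) = -0.7026
  w = (-4 - (-3)·1.5201 - (1)·-0.7026) / (5) = 0.2526
Residual b − A·x = (0.1996, 0.0434, -0.0001)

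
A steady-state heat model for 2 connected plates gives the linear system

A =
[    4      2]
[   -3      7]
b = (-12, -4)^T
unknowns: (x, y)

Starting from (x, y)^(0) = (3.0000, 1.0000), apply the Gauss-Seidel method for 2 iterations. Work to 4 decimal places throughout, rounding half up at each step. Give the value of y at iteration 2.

-1.4133

Iteration 1:
  x = (-12 - (2)·1.0000) / (4) = -3.5000
  y = (-4 - (-3)·-3.5000) / (7) = -2.0714
Iteration 2:
  x = (-12 - (2)·-2.0714) / (4) = -1.9643
  y = (-4 - (-3)·-1.9643) / (7) = -1.4133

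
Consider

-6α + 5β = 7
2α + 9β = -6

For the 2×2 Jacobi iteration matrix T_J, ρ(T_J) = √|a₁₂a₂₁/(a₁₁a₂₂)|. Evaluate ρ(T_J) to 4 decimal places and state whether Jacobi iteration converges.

a₁₂a₂₁/(a₁₁a₂₂) = (5)·(2) / ((-6)·(9)) = -0.185185
ρ = √|-0.185185| = √0.185185 = 0.4303
ρ < 1, so Jacobi converges

0.4303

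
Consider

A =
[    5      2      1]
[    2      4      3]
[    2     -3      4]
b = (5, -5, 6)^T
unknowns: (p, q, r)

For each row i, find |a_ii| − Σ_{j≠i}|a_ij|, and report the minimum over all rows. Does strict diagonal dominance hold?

row 1: |5| − (2+1) = 2
row 2: |4| − (2+3) = -1
row 3: |4| − (2+3) = -1
minimum over rows = -1 → not strictly diagonally dominant

-1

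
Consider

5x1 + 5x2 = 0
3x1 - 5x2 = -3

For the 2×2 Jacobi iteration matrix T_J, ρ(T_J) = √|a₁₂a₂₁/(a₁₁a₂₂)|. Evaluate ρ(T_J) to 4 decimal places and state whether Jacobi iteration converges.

a₁₂a₂₁/(a₁₁a₂₂) = (5)·(3) / ((5)·(-5)) = -0.600000
ρ = √|-0.600000| = √0.600000 = 0.7746
ρ < 1, so Jacobi converges

0.7746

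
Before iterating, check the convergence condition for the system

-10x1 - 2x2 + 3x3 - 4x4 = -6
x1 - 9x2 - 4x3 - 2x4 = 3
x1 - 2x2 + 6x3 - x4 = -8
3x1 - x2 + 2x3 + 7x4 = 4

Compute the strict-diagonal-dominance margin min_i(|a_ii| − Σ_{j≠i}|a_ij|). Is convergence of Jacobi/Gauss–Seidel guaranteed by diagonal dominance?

1

row 1: |-10| − (2+3+4) = 1
row 2: |-9| − (1+4+2) = 2
row 3: |6| − (1+2+1) = 2
row 4: |7| − (3+1+2) = 1
minimum over rows = 1 → strictly diagonally dominant (convergence guaranteed)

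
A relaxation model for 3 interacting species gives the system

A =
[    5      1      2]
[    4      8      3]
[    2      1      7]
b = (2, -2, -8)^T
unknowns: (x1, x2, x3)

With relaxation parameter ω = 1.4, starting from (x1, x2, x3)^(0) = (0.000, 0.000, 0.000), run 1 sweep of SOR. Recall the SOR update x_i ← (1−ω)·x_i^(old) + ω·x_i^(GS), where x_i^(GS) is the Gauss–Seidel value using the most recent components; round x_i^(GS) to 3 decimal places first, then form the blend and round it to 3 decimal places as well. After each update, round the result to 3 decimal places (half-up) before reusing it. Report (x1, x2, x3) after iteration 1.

Iteration 1:
  x1: GS value = (2 - (1)·0.000 - (2)·0.000) / (5) = 0.400;  x1 ← (1−ω)·0.000 + ω·0.400 = 0.560
  x2: GS value = (-2 - (4)·0.560 - (3)·0.000) / (8) = -0.530;  x2 ← (1−ω)·0.000 + ω·-0.530 = -0.742
  x3: GS value = (-8 - (2)·0.560 - (1)·-0.742) / (7) = -1.197;  x3 ← (1−ω)·0.000 + ω·-1.197 = -1.676

(0.560, -0.742, -1.676)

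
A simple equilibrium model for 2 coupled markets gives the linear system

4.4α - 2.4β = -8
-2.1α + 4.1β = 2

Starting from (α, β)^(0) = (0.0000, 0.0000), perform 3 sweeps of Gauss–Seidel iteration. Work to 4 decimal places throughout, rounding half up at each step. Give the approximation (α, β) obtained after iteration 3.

(-2.1277, -0.6020)

Iteration 1:
  α = (-8 - (-2.4)·0.0000) / (4.4) = -1.8182
  β = (2 - (-2.1)·-1.8182) / (4.1) = -0.4435
Iteration 2:
  α = (-8 - (-2.4)·-0.4435) / (4.4) = -2.0601
  β = (2 - (-2.1)·-2.0601) / (4.1) = -0.5674
Iteration 3:
  α = (-8 - (-2.4)·-0.5674) / (4.4) = -2.1277
  β = (2 - (-2.1)·-2.1277) / (4.1) = -0.6020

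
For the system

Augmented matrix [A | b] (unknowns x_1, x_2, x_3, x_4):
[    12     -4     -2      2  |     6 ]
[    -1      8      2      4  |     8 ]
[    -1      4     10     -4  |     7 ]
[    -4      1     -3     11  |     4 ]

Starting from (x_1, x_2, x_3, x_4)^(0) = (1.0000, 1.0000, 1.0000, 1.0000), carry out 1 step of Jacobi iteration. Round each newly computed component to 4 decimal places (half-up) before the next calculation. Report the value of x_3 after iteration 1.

Iteration 1:
  x_1 = (6 - (-4)·1.0000 - (-2)·1.0000 - (2)·1.0000) / (12) = 0.8333
  x_2 = (8 - (-1)·1.0000 - (2)·1.0000 - (4)·1.0000) / (8) = 0.3750
  x_3 = (7 - (-1)·1.0000 - (4)·1.0000 - (-4)·1.0000) / (10) = 0.8000
  x_4 = (4 - (-4)·1.0000 - (1)·1.0000 - (-3)·1.0000) / (11) = 0.9091

0.8000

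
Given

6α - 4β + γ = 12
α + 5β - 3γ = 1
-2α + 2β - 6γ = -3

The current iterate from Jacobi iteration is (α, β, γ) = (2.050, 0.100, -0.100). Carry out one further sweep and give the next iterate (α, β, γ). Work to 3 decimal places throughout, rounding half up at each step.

(2.083, -0.270, -0.150)

One sweep:
  α = (12 - (-4)·0.100 - (1)·-0.100) / (6) = 2.083
  β = (1 - (1)·2.050 - (-3)·-0.100) / (5) = -0.270
  γ = (-3 - (-2)·2.050 - (2)·0.100) / (-6) = -0.150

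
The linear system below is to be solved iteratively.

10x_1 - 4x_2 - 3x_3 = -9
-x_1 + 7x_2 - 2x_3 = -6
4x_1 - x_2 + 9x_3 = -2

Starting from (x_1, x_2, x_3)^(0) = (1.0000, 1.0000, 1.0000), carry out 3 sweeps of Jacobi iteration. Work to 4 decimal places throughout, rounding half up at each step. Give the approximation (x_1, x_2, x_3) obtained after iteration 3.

Iteration 1:
  x_1 = (-9 - (-4)·1.0000 - (-3)·1.0000) / (10) = -0.2000
  x_2 = (-6 - (-1)·1.0000 - (-2)·1.0000) / (7) = -0.4286
  x_3 = (-2 - (4)·1.0000 - (-1)·1.0000) / (9) = -0.5556
Iteration 2:
  x_1 = (-9 - (-4)·-0.4286 - (-3)·-0.5556) / (10) = -1.2381
  x_2 = (-6 - (-1)·-0.2000 - (-2)·-0.5556) / (7) = -1.0445
  x_3 = (-2 - (4)·-0.2000 - (-1)·-0.4286) / (9) = -0.1810
Iteration 3:
  x_1 = (-9 - (-4)·-1.0445 - (-3)·-0.1810) / (10) = -1.3721
  x_2 = (-6 - (-1)·-1.2381 - (-2)·-0.1810) / (7) = -1.0857
  x_3 = (-2 - (4)·-1.2381 - (-1)·-1.0445) / (9) = 0.2120

(-1.3721, -1.0857, 0.2120)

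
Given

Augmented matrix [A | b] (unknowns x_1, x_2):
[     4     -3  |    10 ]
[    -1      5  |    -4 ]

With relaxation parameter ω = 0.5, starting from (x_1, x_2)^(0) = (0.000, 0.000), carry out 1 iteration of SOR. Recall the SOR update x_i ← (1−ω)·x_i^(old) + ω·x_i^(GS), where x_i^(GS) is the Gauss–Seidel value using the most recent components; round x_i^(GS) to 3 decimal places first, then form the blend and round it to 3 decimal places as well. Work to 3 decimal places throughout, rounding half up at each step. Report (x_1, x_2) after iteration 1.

Iteration 1:
  x_1: GS value = (10 - (-3)·0.000) / (4) = 2.500;  x_1 ← (1−ω)·0.000 + ω·2.500 = 1.250
  x_2: GS value = (-4 - (-1)·1.250) / (5) = -0.550;  x_2 ← (1−ω)·0.000 + ω·-0.550 = -0.275

(1.250, -0.275)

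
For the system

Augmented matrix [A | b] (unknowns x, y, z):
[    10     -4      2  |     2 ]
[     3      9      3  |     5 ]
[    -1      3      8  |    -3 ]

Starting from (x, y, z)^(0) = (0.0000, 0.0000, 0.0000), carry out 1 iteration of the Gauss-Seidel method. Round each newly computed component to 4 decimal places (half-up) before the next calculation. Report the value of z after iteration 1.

Iteration 1:
  x = (2 - (-4)·0.0000 - (2)·0.0000) / (10) = 0.2000
  y = (5 - (3)·0.2000 - (3)·0.0000) / (9) = 0.4889
  z = (-3 - (-1)·0.2000 - (3)·0.4889) / (8) = -0.5333

-0.5333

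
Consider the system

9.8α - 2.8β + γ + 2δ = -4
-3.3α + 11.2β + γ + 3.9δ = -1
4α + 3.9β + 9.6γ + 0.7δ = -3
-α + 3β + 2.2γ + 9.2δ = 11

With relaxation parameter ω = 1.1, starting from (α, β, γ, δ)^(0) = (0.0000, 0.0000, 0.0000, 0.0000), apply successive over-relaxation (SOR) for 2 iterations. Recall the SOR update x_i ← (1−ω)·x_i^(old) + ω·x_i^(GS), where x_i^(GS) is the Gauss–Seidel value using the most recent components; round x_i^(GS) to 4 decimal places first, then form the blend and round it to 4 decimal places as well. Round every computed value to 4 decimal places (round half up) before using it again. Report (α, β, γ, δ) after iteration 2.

(-0.7820, -0.8441, 0.2859, 1.3136)

Iteration 1:
  α: GS value = (-4 - (-2.8)·0.0000 - (1)·0.0000 - (2)·0.0000) / (9.8) = -0.4082;  α ← (1−ω)·0.0000 + ω·-0.4082 = -0.4490
  β: GS value = (-1 - (-3.3)·-0.4490 - (1)·0.0000 - (3.9)·0.0000) / (11.2) = -0.2216;  β ← (1−ω)·0.0000 + ω·-0.2216 = -0.2438
  γ: GS value = (-3 - (4)·-0.4490 - (3.9)·-0.2438 - (0.7)·0.0000) / (9.6) = -0.0264;  γ ← (1−ω)·0.0000 + ω·-0.0264 = -0.0290
  δ: GS value = (11 - (-1)·-0.4490 - (3)·-0.2438 - (2.2)·-0.0290) / (9.2) = 1.2333;  δ ← (1−ω)·0.0000 + ω·1.2333 = 1.3566
Iteration 2:
  α: GS value = (-4 - (-2.8)·-0.2438 - (1)·-0.0290 - (2)·1.3566) / (9.8) = -0.7517;  α ← (1−ω)·-0.4490 + ω·-0.7517 = -0.7820
  β: GS value = (-1 - (-3.3)·-0.7820 - (1)·-0.0290 - (3.9)·1.3566) / (11.2) = -0.7895;  β ← (1−ω)·-0.2438 + ω·-0.7895 = -0.8441
  γ: GS value = (-3 - (4)·-0.7820 - (3.9)·-0.8441 - (0.7)·1.3566) / (9.6) = 0.2573;  γ ← (1−ω)·-0.0290 + ω·0.2573 = 0.2859
  δ: GS value = (11 - (-1)·-0.7820 - (3)·-0.8441 - (2.2)·0.2859) / (9.2) = 1.3175;  δ ← (1−ω)·1.3566 + ω·1.3175 = 1.3136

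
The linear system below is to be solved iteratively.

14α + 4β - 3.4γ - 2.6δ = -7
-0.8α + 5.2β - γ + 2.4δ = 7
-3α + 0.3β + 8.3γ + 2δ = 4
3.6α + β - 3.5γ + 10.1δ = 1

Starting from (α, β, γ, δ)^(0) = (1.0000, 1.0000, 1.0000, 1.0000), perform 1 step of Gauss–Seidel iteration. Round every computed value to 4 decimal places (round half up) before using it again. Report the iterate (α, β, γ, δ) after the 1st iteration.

Iteration 1:
  α = (-7 - (4)·1.0000 - (-3.4)·1.0000 - (-2.6)·1.0000) / (14) = -0.3571
  β = (7 - (-0.8)·-0.3571 - (-1)·1.0000 - (2.4)·1.0000) / (5.2) = 1.0220
  γ = (4 - (-3)·-0.3571 - (0.3)·1.0220 - (2)·1.0000) / (8.3) = 0.0750
  δ = (1 - (3.6)·-0.3571 - (1)·1.0220 - (-3.5)·0.0750) / (10.1) = 0.1511

(-0.3571, 1.0220, 0.0750, 0.1511)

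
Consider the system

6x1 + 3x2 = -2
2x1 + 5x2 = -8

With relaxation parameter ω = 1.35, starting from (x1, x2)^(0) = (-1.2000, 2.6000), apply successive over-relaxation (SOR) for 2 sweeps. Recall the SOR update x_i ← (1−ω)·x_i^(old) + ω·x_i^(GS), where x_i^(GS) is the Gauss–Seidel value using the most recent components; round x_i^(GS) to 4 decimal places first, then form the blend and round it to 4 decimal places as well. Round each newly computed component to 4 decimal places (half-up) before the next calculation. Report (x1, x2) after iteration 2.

(1.5963, -2.2848)

Iteration 1:
  x1: GS value = (-2 - (3)·2.6000) / (6) = -1.6333;  x1 ← (1−ω)·-1.2000 + ω·-1.6333 = -1.7850
  x2: GS value = (-8 - (2)·-1.7850) / (5) = -0.8860;  x2 ← (1−ω)·2.6000 + ω·-0.8860 = -2.1061
Iteration 2:
  x1: GS value = (-2 - (3)·-2.1061) / (6) = 0.7197;  x1 ← (1−ω)·-1.7850 + ω·0.7197 = 1.5963
  x2: GS value = (-8 - (2)·1.5963) / (5) = -2.2385;  x2 ← (1−ω)·-2.1061 + ω·-2.2385 = -2.2848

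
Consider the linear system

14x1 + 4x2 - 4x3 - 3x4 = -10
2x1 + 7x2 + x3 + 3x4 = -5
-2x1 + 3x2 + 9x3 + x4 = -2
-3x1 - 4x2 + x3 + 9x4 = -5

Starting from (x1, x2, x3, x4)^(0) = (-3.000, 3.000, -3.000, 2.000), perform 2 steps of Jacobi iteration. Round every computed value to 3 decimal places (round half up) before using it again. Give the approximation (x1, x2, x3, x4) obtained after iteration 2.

Iteration 1:
  x1 = (-10 - (4)·3.000 - (-4)·-3.000 - (-3)·2.000) / (14) = -2.000
  x2 = (-5 - (2)·-3.000 - (1)·-3.000 - (3)·2.000) / (7) = -0.286
  x3 = (-2 - (-2)·-3.000 - (3)·3.000 - (1)·2.000) / (9) = -2.111
  x4 = (-5 - (-3)·-3.000 - (-4)·3.000 - (1)·-3.000) / (9) = 0.111
Iteration 2:
  x1 = (-10 - (4)·-0.286 - (-4)·-2.111 - (-3)·0.111) / (14) = -1.212
  x2 = (-5 - (2)·-2.000 - (1)·-2.111 - (3)·0.111) / (7) = 0.111
  x3 = (-2 - (-2)·-2.000 - (3)·-0.286 - (1)·0.111) / (9) = -0.584
  x4 = (-5 - (-3)·-2.000 - (-4)·-0.286 - (1)·-2.111) / (9) = -1.115

(-1.212, 0.111, -0.584, -1.115)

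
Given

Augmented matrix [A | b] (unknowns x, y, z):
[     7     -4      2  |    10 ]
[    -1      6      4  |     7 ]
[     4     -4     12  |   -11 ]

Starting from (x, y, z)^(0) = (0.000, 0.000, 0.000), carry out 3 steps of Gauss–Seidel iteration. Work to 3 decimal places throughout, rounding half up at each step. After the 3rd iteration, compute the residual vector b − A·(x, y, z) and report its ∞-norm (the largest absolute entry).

0.791

Iteration 1:
  x = (10 - (-4)·0.000 - (2)·0.000) / (7) = 1.429
  y = (7 - (-1)·1.429 - (4)·0.000) / (6) = 1.405
  z = (-11 - (4)·1.429 - (-4)·1.405) / (12) = -0.925
Iteration 2:
  x = (10 - (-4)·1.405 - (2)·-0.925) / (7) = 2.496
  y = (7 - (-1)·2.496 - (4)·-0.925) / (6) = 2.199
  z = (-11 - (4)·2.496 - (-4)·2.199) / (12) = -1.016
Iteration 3:
  x = (10 - (-4)·2.199 - (2)·-1.016) / (7) = 2.975
  y = (7 - (-1)·2.975 - (4)·-1.016) / (6) = 2.340
  z = (-11 - (4)·2.975 - (-4)·2.340) / (12) = -1.128
Residual b − A·x = (0.791, 0.447, -0.004); ∞-norm = 0.791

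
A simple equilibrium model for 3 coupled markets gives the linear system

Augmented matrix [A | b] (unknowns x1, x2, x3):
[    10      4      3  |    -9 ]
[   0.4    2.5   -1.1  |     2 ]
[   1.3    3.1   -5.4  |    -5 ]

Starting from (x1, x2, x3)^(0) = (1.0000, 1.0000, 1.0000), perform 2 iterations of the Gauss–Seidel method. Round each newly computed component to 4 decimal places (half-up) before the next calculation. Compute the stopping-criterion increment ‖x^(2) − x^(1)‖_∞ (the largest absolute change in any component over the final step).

0.3183

Iteration 1:
  x1 = (-9 - (4)·1.0000 - (3)·1.0000) / (10) = -1.6000
  x2 = (2 - (0.4)·-1.6000 - (-1.1)·1.0000) / (2.5) = 1.4960
  x3 = (-5 - (1.3)·-1.6000 - (3.1)·1.4960) / (-5.4) = 1.3996
Iteration 2:
  x1 = (-9 - (4)·1.4960 - (3)·1.3996) / (10) = -1.9183
  x2 = (2 - (0.4)·-1.9183 - (-1.1)·1.3996) / (2.5) = 1.7228
  x3 = (-5 - (1.3)·-1.9183 - (3.1)·1.7228) / (-5.4) = 1.4531
Change: (-0.3183, 0.2268, 0.0535) → max |·| = 0.3183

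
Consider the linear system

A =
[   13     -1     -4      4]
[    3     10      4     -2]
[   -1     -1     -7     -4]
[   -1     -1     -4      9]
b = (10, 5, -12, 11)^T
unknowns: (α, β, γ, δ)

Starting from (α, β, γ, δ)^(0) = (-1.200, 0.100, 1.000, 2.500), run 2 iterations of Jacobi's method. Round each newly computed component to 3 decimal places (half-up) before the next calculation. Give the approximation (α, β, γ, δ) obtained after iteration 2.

(0.504, 0.537, 0.650, 1.561)

Iteration 1:
  α = (10 - (-1)·0.100 - (-4)·1.000 - (4)·2.500) / (13) = 0.315
  β = (5 - (3)·-1.200 - (4)·1.000 - (-2)·2.500) / (10) = 0.960
  γ = (-12 - (-1)·-1.200 - (-1)·0.100 - (-4)·2.500) / (-7) = 0.443
  δ = (11 - (-1)·-1.200 - (-1)·0.100 - (-4)·1.000) / (9) = 1.544
Iteration 2:
  α = (10 - (-1)·0.960 - (-4)·0.443 - (4)·1.544) / (13) = 0.504
  β = (5 - (3)·0.315 - (4)·0.443 - (-2)·1.544) / (10) = 0.537
  γ = (-12 - (-1)·0.315 - (-1)·0.960 - (-4)·1.544) / (-7) = 0.650
  δ = (11 - (-1)·0.315 - (-1)·0.960 - (-4)·0.443) / (9) = 1.561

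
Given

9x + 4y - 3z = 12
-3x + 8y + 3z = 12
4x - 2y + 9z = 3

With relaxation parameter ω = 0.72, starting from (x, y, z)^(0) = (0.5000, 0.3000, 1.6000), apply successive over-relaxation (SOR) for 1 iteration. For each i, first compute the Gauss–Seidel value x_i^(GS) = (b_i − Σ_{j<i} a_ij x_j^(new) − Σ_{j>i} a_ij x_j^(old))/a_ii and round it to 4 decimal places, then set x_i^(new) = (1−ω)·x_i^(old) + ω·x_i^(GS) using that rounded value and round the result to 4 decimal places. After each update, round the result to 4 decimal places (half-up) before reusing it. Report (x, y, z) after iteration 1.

Iteration 1:
  x: GS value = (12 - (4)·0.3000 - (-3)·1.6000) / (9) = 1.7333;  x ← (1−ω)·0.5000 + ω·1.7333 = 1.3880
  y: GS value = (12 - (-3)·1.3880 - (3)·1.6000) / (8) = 1.4205;  y ← (1−ω)·0.3000 + ω·1.4205 = 1.1068
  z: GS value = (3 - (4)·1.3880 - (-2)·1.1068) / (9) = -0.0376;  z ← (1−ω)·1.6000 + ω·-0.0376 = 0.4209

(1.3880, 1.1068, 0.4209)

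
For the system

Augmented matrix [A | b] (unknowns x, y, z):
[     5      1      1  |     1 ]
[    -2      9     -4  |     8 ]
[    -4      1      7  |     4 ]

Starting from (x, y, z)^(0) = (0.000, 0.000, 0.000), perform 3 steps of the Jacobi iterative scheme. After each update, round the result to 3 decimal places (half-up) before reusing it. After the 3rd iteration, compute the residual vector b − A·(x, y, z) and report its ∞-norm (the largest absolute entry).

Iteration 1:
  x = (1 - (1)·0.000 - (1)·0.000) / (5) = 0.200
  y = (8 - (-2)·0.000 - (-4)·0.000) / (9) = 0.889
  z = (4 - (-4)·0.000 - (1)·0.000) / (7) = 0.571
Iteration 2:
  x = (1 - (1)·0.889 - (1)·0.571) / (5) = -0.092
  y = (8 - (-2)·0.200 - (-4)·0.571) / (9) = 1.187
  z = (4 - (-4)·0.200 - (1)·0.889) / (7) = 0.559
Iteration 3:
  x = (1 - (1)·1.187 - (1)·0.559) / (5) = -0.149
  y = (8 - (-2)·-0.092 - (-4)·0.559) / (9) = 1.117
  z = (4 - (-4)·-0.092 - (1)·1.187) / (7) = 0.349
Residual b − A·x = (0.279, -0.955, -0.156); ∞-norm = 0.955

0.955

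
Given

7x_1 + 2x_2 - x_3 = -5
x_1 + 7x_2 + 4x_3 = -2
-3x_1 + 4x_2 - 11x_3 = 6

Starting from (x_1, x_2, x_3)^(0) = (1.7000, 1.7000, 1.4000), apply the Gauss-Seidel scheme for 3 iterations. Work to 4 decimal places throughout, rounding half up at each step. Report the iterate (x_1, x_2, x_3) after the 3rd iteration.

(-0.8047, 0.0283, -0.3157)

Iteration 1:
  x_1 = (-5 - (2)·1.7000 - (-1)·1.4000) / (7) = -1.0000
  x_2 = (-2 - (1)·-1.0000 - (4)·1.4000) / (7) = -0.9429
  x_3 = (6 - (-3)·-1.0000 - (4)·-0.9429) / (-11) = -0.6156
Iteration 2:
  x_1 = (-5 - (2)·-0.9429 - (-1)·-0.6156) / (7) = -0.5328
  x_2 = (-2 - (1)·-0.5328 - (4)·-0.6156) / (7) = 0.1422
  x_3 = (6 - (-3)·-0.5328 - (4)·0.1422) / (-11) = -0.3484
Iteration 3:
  x_1 = (-5 - (2)·0.1422 - (-1)·-0.3484) / (7) = -0.8047
  x_2 = (-2 - (1)·-0.8047 - (4)·-0.3484) / (7) = 0.0283
  x_3 = (6 - (-3)·-0.8047 - (4)·0.0283) / (-11) = -0.3157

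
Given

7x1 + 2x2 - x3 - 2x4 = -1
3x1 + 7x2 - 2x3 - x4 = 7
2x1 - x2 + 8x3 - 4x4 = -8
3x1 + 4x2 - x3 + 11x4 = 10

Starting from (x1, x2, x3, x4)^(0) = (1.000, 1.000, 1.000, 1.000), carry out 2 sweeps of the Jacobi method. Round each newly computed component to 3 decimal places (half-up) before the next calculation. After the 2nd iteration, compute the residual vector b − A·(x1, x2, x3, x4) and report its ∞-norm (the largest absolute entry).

Iteration 1:
  x1 = (-1 - (2)·1.000 - (-1)·1.000 - (-2)·1.000) / (7) = 0.000
  x2 = (7 - (3)·1.000 - (-2)·1.000 - (-1)·1.000) / (7) = 1.000
  x3 = (-8 - (2)·1.000 - (-1)·1.000 - (-4)·1.000) / (8) = -0.625
  x4 = (10 - (3)·1.000 - (4)·1.000 - (-1)·1.000) / (11) = 0.364
Iteration 2:
  x1 = (-1 - (2)·1.000 - (-1)·-0.625 - (-2)·0.364) / (7) = -0.414
  x2 = (7 - (3)·0.000 - (-2)·-0.625 - (-1)·0.364) / (7) = 0.873
  x3 = (-8 - (2)·0.000 - (-1)·1.000 - (-4)·0.364) / (8) = -0.693
  x4 = (10 - (3)·0.000 - (4)·1.000 - (-1)·-0.625) / (11) = 0.489
Residual b − A·x = (0.437, 1.234, 1.201, 1.678); ∞-norm = 1.678

1.678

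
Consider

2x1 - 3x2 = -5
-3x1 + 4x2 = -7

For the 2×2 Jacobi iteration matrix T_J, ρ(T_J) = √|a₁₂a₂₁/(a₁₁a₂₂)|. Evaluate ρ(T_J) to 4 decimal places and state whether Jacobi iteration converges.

1.0607

a₁₂a₂₁/(a₁₁a₂₂) = (-3)·(-3) / ((2)·(4)) = 1.125000
ρ = √|1.125000| = √1.125000 = 1.0607
ρ > 1, so Jacobi diverges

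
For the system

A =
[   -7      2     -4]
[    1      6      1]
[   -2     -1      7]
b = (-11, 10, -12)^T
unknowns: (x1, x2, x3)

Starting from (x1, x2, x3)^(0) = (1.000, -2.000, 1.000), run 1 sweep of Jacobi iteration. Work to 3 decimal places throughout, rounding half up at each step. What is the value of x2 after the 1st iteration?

Iteration 1:
  x1 = (-11 - (2)·-2.000 - (-4)·1.000) / (-7) = 0.429
  x2 = (10 - (1)·1.000 - (1)·1.000) / (6) = 1.333
  x3 = (-12 - (-2)·1.000 - (-1)·-2.000) / (7) = -1.714

1.333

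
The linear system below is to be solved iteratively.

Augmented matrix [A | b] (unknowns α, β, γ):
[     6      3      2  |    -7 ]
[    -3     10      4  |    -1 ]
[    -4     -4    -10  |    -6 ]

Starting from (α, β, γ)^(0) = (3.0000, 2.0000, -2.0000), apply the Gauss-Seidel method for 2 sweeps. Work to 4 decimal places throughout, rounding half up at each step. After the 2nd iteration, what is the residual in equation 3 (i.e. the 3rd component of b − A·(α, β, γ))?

-0.0002

Iteration 1:
  α = (-7 - (3)·2.0000 - (2)·-2.0000) / (6) = -1.5000
  β = (-1 - (-3)·-1.5000 - (4)·-2.0000) / (10) = 0.2500
  γ = (-6 - (-4)·-1.5000 - (-4)·0.2500) / (-10) = 1.1000
Iteration 2:
  α = (-7 - (3)·0.2500 - (2)·1.1000) / (6) = -1.6583
  β = (-1 - (-3)·-1.6583 - (4)·1.1000) / (10) = -1.0375
  γ = (-6 - (-4)·-1.6583 - (-4)·-1.0375) / (-10) = 1.6783
Residual b − A·x = (2.7057, -2.3131, -0.0002)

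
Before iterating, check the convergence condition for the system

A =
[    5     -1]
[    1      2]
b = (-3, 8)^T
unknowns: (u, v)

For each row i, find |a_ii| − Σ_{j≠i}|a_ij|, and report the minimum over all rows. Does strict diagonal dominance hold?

row 1: |5| − (1) = 4
row 2: |2| − (1) = 1
minimum over rows = 1 → strictly diagonally dominant (convergence guaranteed)

1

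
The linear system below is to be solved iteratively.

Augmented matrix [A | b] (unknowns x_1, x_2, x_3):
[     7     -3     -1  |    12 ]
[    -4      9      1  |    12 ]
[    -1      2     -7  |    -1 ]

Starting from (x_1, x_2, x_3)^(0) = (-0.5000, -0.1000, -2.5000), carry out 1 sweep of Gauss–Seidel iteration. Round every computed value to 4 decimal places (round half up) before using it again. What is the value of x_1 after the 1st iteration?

1.3143

Iteration 1:
  x_1 = (12 - (-3)·-0.1000 - (-1)·-2.5000) / (7) = 1.3143
  x_2 = (12 - (-4)·1.3143 - (1)·-2.5000) / (9) = 2.1952
  x_3 = (-1 - (-1)·1.3143 - (2)·2.1952) / (-7) = 0.5823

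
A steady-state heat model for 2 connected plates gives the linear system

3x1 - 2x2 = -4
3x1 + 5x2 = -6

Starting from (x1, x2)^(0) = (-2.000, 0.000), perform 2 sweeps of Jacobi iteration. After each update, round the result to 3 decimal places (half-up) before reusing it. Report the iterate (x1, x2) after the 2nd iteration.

(-1.333, -0.400)

Iteration 1:
  x1 = (-4 - (-2)·0.000) / (3) = -1.333
  x2 = (-6 - (3)·-2.000) / (5) = 0.000
Iteration 2:
  x1 = (-4 - (-2)·0.000) / (3) = -1.333
  x2 = (-6 - (3)·-1.333) / (5) = -0.400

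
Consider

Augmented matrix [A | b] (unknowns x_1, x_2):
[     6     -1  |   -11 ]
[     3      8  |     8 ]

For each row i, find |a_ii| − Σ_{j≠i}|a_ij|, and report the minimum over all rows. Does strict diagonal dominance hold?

5

row 1: |6| − (1) = 5
row 2: |8| − (3) = 5
minimum over rows = 5 → strictly diagonally dominant (convergence guaranteed)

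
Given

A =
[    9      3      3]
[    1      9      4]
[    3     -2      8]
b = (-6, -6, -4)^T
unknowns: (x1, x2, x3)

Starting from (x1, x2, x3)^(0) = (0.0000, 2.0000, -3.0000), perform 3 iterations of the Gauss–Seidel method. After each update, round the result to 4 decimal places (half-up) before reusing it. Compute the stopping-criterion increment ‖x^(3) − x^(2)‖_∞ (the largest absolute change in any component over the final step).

0.4328

Iteration 1:
  x1 = (-6 - (3)·2.0000 - (3)·-3.0000) / (9) = -0.3333
  x2 = (-6 - (1)·-0.3333 - (4)·-3.0000) / (9) = 0.7037
  x3 = (-4 - (3)·-0.3333 - (-2)·0.7037) / (8) = -0.1991
Iteration 2:
  x1 = (-6 - (3)·0.7037 - (3)·-0.1991) / (9) = -0.8349
  x2 = (-6 - (1)·-0.8349 - (4)·-0.1991) / (9) = -0.4854
  x3 = (-4 - (3)·-0.8349 - (-2)·-0.4854) / (8) = -0.3083
Iteration 3:
  x1 = (-6 - (3)·-0.4854 - (3)·-0.3083) / (9) = -0.4021
  x2 = (-6 - (1)·-0.4021 - (4)·-0.3083) / (9) = -0.4850
  x3 = (-4 - (3)·-0.4021 - (-2)·-0.4850) / (8) = -0.4705
Change: (0.4328, 0.0004, -0.1622) → max |·| = 0.4328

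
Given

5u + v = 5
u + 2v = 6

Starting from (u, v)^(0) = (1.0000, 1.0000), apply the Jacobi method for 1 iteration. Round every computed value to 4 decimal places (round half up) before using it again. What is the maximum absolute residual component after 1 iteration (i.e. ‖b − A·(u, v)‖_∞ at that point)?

Iteration 1:
  u = (5 - (1)·1.0000) / (5) = 0.8000
  v = (6 - (1)·1.0000) / (2) = 2.5000
Residual b − A·x = (-1.5000, 0.2000); ∞-norm = 1.5000

1.5000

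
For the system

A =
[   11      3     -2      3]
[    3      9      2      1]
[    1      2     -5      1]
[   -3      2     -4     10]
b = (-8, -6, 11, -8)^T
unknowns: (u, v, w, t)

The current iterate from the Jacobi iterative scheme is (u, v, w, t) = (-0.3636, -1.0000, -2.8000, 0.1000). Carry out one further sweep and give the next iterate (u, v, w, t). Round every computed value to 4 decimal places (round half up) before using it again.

(-0.9909, 0.0656, -2.6527, -1.8291)

One sweep:
  u = (-8 - (3)·-1.0000 - (-2)·-2.8000 - (3)·0.1000) / (11) = -0.9909
  v = (-6 - (3)·-0.3636 - (2)·-2.8000 - (1)·0.1000) / (9) = 0.0656
  w = (11 - (1)·-0.3636 - (2)·-1.0000 - (1)·0.1000) / (-5) = -2.6527
  t = (-8 - (-3)·-0.3636 - (2)·-1.0000 - (-4)·-2.8000) / (10) = -1.8291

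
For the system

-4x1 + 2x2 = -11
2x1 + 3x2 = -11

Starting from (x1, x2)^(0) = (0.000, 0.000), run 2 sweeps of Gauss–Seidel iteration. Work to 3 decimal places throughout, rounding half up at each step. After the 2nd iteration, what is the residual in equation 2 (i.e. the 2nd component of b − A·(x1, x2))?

0.001

Iteration 1:
  x1 = (-11 - (2)·0.000) / (-4) = 2.750
  x2 = (-11 - (2)·2.750) / (3) = -5.500
Iteration 2:
  x1 = (-11 - (2)·-5.500) / (-4) = 0.000
  x2 = (-11 - (2)·0.000) / (3) = -3.667
Residual b − A·x = (-3.666, 0.001)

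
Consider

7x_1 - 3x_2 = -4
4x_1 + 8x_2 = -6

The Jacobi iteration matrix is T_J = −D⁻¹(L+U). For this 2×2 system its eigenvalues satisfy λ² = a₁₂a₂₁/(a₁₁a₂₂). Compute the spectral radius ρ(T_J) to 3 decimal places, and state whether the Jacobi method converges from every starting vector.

a₁₂a₂₁/(a₁₁a₂₂) = (-3)·(4) / ((7)·(8)) = -0.214286
ρ = √|-0.214286| = √0.214286 = 0.463
ρ < 1, so Jacobi converges

0.463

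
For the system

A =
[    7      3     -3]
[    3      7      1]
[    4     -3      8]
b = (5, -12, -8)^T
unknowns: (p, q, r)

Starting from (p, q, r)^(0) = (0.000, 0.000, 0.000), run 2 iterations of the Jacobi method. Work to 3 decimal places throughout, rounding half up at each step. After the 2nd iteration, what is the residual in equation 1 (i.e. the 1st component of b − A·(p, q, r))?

Iteration 1:
  p = (5 - (3)·0.000 - (-3)·0.000) / (7) = 0.714
  q = (-12 - (3)·0.000 - (1)·0.000) / (7) = -1.714
  r = (-8 - (4)·0.000 - (-3)·0.000) / (8) = -1.000
Iteration 2:
  p = (5 - (3)·-1.714 - (-3)·-1.000) / (7) = 1.020
  q = (-12 - (3)·0.714 - (1)·-1.000) / (7) = -1.877
  r = (-8 - (4)·0.714 - (-3)·-1.714) / (8) = -2.000
Residual b − A·x = (-2.509, 0.079, -1.711)

-2.509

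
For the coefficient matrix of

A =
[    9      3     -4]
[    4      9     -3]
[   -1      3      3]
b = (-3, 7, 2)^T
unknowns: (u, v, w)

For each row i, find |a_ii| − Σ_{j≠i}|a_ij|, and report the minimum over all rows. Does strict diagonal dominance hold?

row 1: |9| − (3+4) = 2
row 2: |9| − (4+3) = 2
row 3: |3| − (1+3) = -1
minimum over rows = -1 → not strictly diagonally dominant

-1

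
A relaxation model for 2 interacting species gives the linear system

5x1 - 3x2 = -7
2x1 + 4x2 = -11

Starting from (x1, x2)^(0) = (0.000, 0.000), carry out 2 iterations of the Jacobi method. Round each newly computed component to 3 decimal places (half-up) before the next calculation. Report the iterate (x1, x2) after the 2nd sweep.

Iteration 1:
  x1 = (-7 - (-3)·0.000) / (5) = -1.400
  x2 = (-11 - (2)·0.000) / (4) = -2.750
Iteration 2:
  x1 = (-7 - (-3)·-2.750) / (5) = -3.050
  x2 = (-11 - (2)·-1.400) / (4) = -2.050

(-3.050, -2.050)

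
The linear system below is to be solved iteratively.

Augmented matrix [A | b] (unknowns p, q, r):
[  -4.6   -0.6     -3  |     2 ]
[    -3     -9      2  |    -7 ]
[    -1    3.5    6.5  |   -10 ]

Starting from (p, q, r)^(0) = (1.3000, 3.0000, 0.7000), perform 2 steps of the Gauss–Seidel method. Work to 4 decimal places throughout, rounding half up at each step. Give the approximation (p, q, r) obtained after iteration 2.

Iteration 1:
  p = (2 - (-0.6)·3.0000 - (-3)·0.7000) / (-4.6) = -1.2826
  q = (-7 - (-3)·-1.2826 - (2)·0.7000) / (-9) = 1.3609
  r = (-10 - (-1)·-1.2826 - (3.5)·1.3609) / (6.5) = -2.4686
Iteration 2:
  p = (2 - (-0.6)·1.3609 - (-3)·-2.4686) / (-4.6) = 0.9977
  q = (-7 - (-3)·0.9977 - (2)·-2.4686) / (-9) = -0.1034
  r = (-10 - (-1)·0.9977 - (3.5)·-0.1034) / (6.5) = -1.3293

(0.9977, -0.1034, -1.3293)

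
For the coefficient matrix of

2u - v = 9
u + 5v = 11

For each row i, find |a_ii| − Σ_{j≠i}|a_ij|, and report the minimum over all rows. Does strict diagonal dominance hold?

1

row 1: |2| − (1) = 1
row 2: |5| − (1) = 4
minimum over rows = 1 → strictly diagonally dominant (convergence guaranteed)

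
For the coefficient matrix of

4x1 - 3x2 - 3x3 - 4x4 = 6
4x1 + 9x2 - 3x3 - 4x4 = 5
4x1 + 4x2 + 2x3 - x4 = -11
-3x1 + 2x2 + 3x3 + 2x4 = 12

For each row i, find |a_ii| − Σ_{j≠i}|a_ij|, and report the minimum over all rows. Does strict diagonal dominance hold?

row 1: |4| − (3+3+4) = -6
row 2: |9| − (4+3+4) = -2
row 3: |2| − (4+4+1) = -7
row 4: |2| − (3+2+3) = -6
minimum over rows = -7 → not strictly diagonally dominant

-7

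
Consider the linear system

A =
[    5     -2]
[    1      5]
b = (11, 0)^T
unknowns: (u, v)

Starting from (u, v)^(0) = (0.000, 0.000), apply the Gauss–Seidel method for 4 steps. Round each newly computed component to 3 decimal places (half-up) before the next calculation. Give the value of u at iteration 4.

2.037

Iteration 1:
  u = (11 - (-2)·0.000) / (5) = 2.200
  v = (0 - (1)·2.200) / (5) = -0.440
Iteration 2:
  u = (11 - (-2)·-0.440) / (5) = 2.024
  v = (0 - (1)·2.024) / (5) = -0.405
Iteration 3:
  u = (11 - (-2)·-0.405) / (5) = 2.038
  v = (0 - (1)·2.038) / (5) = -0.408
Iteration 4:
  u = (11 - (-2)·-0.408) / (5) = 2.037
  v = (0 - (1)·2.037) / (5) = -0.407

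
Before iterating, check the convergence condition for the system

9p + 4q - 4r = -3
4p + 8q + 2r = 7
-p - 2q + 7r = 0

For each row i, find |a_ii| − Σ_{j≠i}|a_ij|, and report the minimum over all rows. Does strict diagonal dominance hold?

1

row 1: |9| − (4+4) = 1
row 2: |8| − (4+2) = 2
row 3: |7| − (1+2) = 4
minimum over rows = 1 → strictly diagonally dominant (convergence guaranteed)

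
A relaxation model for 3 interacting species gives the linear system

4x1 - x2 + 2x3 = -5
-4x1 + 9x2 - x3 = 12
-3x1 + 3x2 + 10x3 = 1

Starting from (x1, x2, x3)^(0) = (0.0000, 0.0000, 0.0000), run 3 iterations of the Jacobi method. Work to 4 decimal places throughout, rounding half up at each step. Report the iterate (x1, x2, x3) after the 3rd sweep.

(-0.7153, 0.8287, -0.4267)

Iteration 1:
  x1 = (-5 - (-1)·0.0000 - (2)·0.0000) / (4) = -1.2500
  x2 = (12 - (-4)·0.0000 - (-1)·0.0000) / (9) = 1.3333
  x3 = (1 - (-3)·0.0000 - (3)·0.0000) / (10) = 0.1000
Iteration 2:
  x1 = (-5 - (-1)·1.3333 - (2)·0.1000) / (4) = -0.9667
  x2 = (12 - (-4)·-1.2500 - (-1)·0.1000) / (9) = 0.7889
  x3 = (1 - (-3)·-1.2500 - (3)·1.3333) / (10) = -0.6750
Iteration 3:
  x1 = (-5 - (-1)·0.7889 - (2)·-0.6750) / (4) = -0.7153
  x2 = (12 - (-4)·-0.9667 - (-1)·-0.6750) / (9) = 0.8287
  x3 = (1 - (-3)·-0.9667 - (3)·0.7889) / (10) = -0.4267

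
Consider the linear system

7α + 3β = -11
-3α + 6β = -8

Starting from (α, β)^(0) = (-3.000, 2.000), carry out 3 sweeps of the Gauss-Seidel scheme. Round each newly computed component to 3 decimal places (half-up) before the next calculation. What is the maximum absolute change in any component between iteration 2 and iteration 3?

Iteration 1:
  α = (-11 - (3)·2.000) / (7) = -2.429
  β = (-8 - (-3)·-2.429) / (6) = -2.548
Iteration 2:
  α = (-11 - (3)·-2.548) / (7) = -0.479
  β = (-8 - (-3)·-0.479) / (6) = -1.573
Iteration 3:
  α = (-11 - (3)·-1.573) / (7) = -0.897
  β = (-8 - (-3)·-0.897) / (6) = -1.782
Change: (-0.418, -0.209) → max |·| = 0.418

0.418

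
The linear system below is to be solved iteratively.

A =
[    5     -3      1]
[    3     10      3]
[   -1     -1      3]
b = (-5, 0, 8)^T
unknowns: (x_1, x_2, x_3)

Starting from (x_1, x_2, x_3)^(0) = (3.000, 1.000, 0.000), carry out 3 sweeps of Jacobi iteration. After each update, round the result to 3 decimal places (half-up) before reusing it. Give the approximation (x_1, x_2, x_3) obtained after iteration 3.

(-2.095, 0.032, 1.527)

Iteration 1:
  x_1 = (-5 - (-3)·1.000 - (1)·0.000) / (5) = -0.400
  x_2 = (0 - (3)·3.000 - (3)·0.000) / (10) = -0.900
  x_3 = (8 - (-1)·3.000 - (-1)·1.000) / (3) = 4.000
Iteration 2:
  x_1 = (-5 - (-3)·-0.900 - (1)·4.000) / (5) = -2.340
  x_2 = (0 - (3)·-0.400 - (3)·4.000) / (10) = -1.080
  x_3 = (8 - (-1)·-0.400 - (-1)·-0.900) / (3) = 2.233
Iteration 3:
  x_1 = (-5 - (-3)·-1.080 - (1)·2.233) / (5) = -2.095
  x_2 = (0 - (3)·-2.340 - (3)·2.233) / (10) = 0.032
  x_3 = (8 - (-1)·-2.340 - (-1)·-1.080) / (3) = 1.527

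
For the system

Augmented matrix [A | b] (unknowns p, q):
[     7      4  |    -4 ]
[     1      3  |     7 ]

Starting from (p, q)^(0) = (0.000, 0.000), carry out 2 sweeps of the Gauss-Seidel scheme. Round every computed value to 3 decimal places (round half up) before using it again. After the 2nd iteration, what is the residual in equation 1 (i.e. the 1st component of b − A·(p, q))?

Iteration 1:
  p = (-4 - (4)·0.000) / (7) = -0.571
  q = (7 - (1)·-0.571) / (3) = 2.524
Iteration 2:
  p = (-4 - (4)·2.524) / (7) = -2.014
  q = (7 - (1)·-2.014) / (3) = 3.005
Residual b − A·x = (-1.922, -0.001)

-1.922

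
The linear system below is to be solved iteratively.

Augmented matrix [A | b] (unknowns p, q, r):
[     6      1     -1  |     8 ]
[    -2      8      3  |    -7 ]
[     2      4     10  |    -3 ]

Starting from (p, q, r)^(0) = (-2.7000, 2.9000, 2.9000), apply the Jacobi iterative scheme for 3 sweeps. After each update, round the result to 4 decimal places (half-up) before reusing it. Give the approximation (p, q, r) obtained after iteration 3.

Iteration 1:
  p = (8 - (1)·2.9000 - (-1)·2.9000) / (6) = 1.3333
  q = (-7 - (-2)·-2.7000 - (3)·2.9000) / (8) = -2.6375
  r = (-3 - (2)·-2.7000 - (4)·2.9000) / (10) = -0.9200
Iteration 2:
  p = (8 - (1)·-2.6375 - (-1)·-0.9200) / (6) = 1.6196
  q = (-7 - (-2)·1.3333 - (3)·-0.9200) / (8) = -0.1967
  r = (-3 - (2)·1.3333 - (4)·-2.6375) / (10) = 0.4883
Iteration 3:
  p = (8 - (1)·-0.1967 - (-1)·0.4883) / (6) = 1.4475
  q = (-7 - (-2)·1.6196 - (3)·0.4883) / (8) = -0.6532
  r = (-3 - (2)·1.6196 - (4)·-0.1967) / (10) = -0.5452

(1.4475, -0.6532, -0.5452)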